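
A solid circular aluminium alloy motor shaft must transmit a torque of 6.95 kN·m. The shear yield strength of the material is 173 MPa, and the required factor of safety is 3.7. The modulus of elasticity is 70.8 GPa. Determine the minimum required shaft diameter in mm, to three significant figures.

Allowable shear stress τ_allow = 173/3.7 = 46.76 MPa.
For a solid shaft τ = 16T/(πd³), so d³ = 16T/(π τ_allow) = 16×6950000/(π×46.76) = 757000 mm³.
d = (757000)^(1/3) = 91.14 mm.

d = 91.1 mm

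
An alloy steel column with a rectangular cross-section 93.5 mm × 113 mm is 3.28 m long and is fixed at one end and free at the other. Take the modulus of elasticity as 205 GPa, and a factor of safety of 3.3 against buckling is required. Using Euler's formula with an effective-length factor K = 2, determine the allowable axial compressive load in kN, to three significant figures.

Buckling occurs about the weak axis: I_min = h·b³/12 = 113×93.5³/12 = 7.697×10^6 mm⁴ (b = 93.5 mm is the smaller dimension).
Effective length L_e = KL = 2×3.28 m = 6560 mm.
Euler critical load P_cr = π²EI/L_e² = π²×205000×7.697×10^6/6560² = 361900 N.
P_allow = P_cr/n = 361900/3.3 = 109700 N.

P_allow = 110 kN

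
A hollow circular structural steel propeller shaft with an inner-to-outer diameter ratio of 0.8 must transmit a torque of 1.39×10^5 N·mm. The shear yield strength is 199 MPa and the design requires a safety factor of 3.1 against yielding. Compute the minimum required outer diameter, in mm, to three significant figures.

τ_allow = 199/3.1 = 64.19 MPa.
For a hollow shaft τ = 16T/[πd_o³(1−k⁴)] with k = 0.8, so 1−k⁴ = 0.5904.
d_o³ = 16T/[π τ_allow (1−k⁴)] = 16×139000/(π×64.19×0.5904) = 18680 mm³.
d_o = 26.53 mm.

d_o = 26.5 mm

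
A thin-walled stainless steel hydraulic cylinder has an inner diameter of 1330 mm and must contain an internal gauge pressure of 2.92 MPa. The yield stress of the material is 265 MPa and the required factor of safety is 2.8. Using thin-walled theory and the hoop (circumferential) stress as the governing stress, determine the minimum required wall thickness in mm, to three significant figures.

t = 20.5 mm

σ_allow = 265/2.8 = 94.64 MPa.
Hoop stress σ_h = pD/(2t), so t = pD/(2σ_allow) = 2.92×1330/(2×94.64) = 20.52 mm.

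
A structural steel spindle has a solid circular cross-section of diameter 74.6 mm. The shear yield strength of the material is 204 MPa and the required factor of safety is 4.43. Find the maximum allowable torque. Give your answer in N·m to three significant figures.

τ_allow = 204/4.43 = 46.05 MPa.
For a solid shaft T_allow = τ_allow·πd³/16; πd³/16 = π×74.6³/16 = 81520 mm³.
T_allow = 46.05×81520 = 3.754×10^6 N·mm = 3754 N·m.

T_allow = 3750 N·m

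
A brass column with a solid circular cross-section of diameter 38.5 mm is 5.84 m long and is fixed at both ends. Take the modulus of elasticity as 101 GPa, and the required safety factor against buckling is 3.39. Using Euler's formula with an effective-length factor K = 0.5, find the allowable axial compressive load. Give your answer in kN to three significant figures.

I = πd⁴/64 = π×38.5⁴/64 = 107800 mm⁴.
Effective length L_e = KL = 0.5×5.84 m = 2920 mm.
Euler critical load P_cr = π²EI/L_e² = π²×101000×107800/2920² = 12610 N.
P_allow = P_cr/n = 12610/3.39 = 3719 N.

P_allow = 3.72 kN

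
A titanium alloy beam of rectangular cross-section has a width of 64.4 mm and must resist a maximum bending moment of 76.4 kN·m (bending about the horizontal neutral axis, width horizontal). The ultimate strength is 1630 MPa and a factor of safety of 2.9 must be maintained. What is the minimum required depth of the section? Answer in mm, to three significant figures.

h = 113 mm

σ_allow = 1630/2.9 = 562.1 MPa.
For a rectangular section σ = 6M/(bh²), so h² = 6M/(b σ_allow) = 6×7.6400×10^7/(64.4×562.1) = 12660 mm².
h = 112.5 mm.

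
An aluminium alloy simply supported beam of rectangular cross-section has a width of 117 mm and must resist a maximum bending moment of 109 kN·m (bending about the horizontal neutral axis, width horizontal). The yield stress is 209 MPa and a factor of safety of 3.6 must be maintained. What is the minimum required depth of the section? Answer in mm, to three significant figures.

h = 310 mm

σ_allow = 209/3.6 = 58.06 MPa.
For a rectangular section σ = 6M/(bh²), so h² = 6M/(b σ_allow) = 6×1.0900×10^8/(117×58.06) = 96280 mm².
h = 310.3 mm.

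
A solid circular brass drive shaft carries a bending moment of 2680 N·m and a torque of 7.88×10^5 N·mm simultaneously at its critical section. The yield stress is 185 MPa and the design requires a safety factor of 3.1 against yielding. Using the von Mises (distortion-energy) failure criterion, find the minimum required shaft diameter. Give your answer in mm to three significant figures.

σ_allow = σ_y/n = 185/3.1 = 59.68 MPa.
For a solid shaft σ_b = 32M/(πd³) and τ = 16T/(πd³), so the von Mises stress is σ' = (16/πd³)·√(4M²+3T²).
√(4M²+3T²) = √(4×(2.680×10^6)² + 3×(788000)²) = 5.531×10^6 N·mm.
d³ = 16×5.531×10^6/(π×59.68) = 472000 mm³.
d = 77.86 mm.

d = 77.9 mm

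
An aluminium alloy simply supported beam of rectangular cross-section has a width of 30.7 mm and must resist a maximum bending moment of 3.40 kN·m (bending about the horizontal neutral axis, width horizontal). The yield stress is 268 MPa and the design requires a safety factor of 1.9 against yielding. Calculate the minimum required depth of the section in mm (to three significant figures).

σ_allow = 268/1.9 = 141.1 MPa.
For a rectangular section σ = 6M/(bh²), so h² = 6M/(b σ_allow) = 6×3400000/(30.7×141.1) = 4711 mm².
h = 68.64 mm.

h = 68.6 mm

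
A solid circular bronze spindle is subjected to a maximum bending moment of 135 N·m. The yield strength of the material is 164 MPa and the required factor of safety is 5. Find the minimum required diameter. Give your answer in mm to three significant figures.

d = 34.7 mm

σ_allow = 164/5 = 32.80 MPa.
For a solid circular section σ = 32M/(πd³), so d³ = 32M/(π σ_allow) = 32×135000/(π×32.80) = 41920 mm³.
d = 34.74 mm.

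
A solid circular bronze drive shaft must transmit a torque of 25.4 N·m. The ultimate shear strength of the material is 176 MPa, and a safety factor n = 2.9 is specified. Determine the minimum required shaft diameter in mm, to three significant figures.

Allowable shear stress τ_allow = 176/2.9 = 60.69 MPa.
For a solid shaft τ = 16T/(πd³), so d³ = 16T/(π τ_allow) = 16×25400/(π×60.69) = 2132 mm³.
d = (2132)^(1/3) = 12.87 mm.

d = 12.9 mm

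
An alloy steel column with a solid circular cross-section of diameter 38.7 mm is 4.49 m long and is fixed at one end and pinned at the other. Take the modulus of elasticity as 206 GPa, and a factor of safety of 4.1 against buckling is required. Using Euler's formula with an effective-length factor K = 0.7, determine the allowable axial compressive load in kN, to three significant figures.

I = πd⁴/64 = π×38.7⁴/64 = 110100 mm⁴.
Effective length L_e = KL = 0.7×4.49 m = 3143 mm.
Euler critical load P_cr = π²EI/L_e² = π²×206000×110100/3143² = 22660 N.
P_allow = P_cr/n = 22660/4.1 = 5527 N.

P_allow = 5.53 kN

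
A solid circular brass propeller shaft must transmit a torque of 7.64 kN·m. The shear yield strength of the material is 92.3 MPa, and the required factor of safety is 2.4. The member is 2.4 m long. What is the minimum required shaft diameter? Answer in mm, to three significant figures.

Allowable shear stress τ_allow = 92.3/2.4 = 38.46 MPa.
For a solid shaft τ = 16T/(πd³), so d³ = 16T/(π τ_allow) = 16×7640000/(π×38.46) = 1.012×10^6 mm³.
d = (1.012×10^6)^(1/3) = 100.4 mm.

d = 100 mm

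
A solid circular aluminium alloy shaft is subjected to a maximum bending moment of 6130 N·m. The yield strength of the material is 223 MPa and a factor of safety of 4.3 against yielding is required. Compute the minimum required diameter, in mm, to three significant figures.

d = 106 mm

σ_allow = 223/4.3 = 51.86 MPa.
For a solid circular section σ = 32M/(πd³), so d³ = 32M/(π σ_allow) = 32×6130000/(π×51.86) = 1.204×10^6 mm³.
d = 106.4 mm.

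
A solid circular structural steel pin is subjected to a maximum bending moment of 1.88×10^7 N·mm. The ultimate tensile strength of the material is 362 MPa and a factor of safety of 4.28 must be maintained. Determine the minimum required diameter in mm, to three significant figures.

d = 131 mm

σ_allow = 362/4.28 = 84.58 MPa.
For a solid circular section σ = 32M/(πd³), so d³ = 32M/(π σ_allow) = 32×1.8800×10^7/(π×84.58) = 2.264×10^6 mm³.
d = 131.3 mm.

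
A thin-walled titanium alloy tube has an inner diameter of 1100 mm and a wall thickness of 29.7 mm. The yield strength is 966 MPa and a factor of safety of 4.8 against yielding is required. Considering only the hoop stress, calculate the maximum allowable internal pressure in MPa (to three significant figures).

p_allow = 10.9 MPa

σ_allow = 966/4.8 = 201.2 MPa.
σ_h = pD/(2t) → p_allow = 2σ_allow t/D = 2×201.2×29.7/1100 = 10.87 MPa.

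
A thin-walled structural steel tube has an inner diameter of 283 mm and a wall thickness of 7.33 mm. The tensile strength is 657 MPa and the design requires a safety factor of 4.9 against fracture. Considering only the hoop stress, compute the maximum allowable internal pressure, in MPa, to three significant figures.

p_allow = 6.95 MPa

σ_allow = 657/4.9 = 134.1 MPa.
σ_h = pD/(2t) → p_allow = 2σ_allow t/D = 2×134.1×7.33/283 = 6.946 MPa.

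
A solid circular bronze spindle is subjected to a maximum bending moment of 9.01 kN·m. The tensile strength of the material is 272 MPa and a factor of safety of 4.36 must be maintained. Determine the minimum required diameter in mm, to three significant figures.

σ_allow = 272/4.36 = 62.39 MPa.
For a solid circular section σ = 32M/(πd³), so d³ = 32M/(π σ_allow) = 32×9010000/(π×62.39) = 1.471×10^6 mm³.
d = 113.7 mm.

d = 114 mm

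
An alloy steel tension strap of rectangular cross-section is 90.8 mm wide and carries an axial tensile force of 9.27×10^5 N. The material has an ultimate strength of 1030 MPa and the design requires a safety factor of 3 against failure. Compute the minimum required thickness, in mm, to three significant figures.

t = 29.7 mm

σ_allow = 1030/3 = 343.3 MPa.
Required area A = F/σ_allow = 927000/343.3 = 2700 mm².
t = A/w = 2700/90.8 = 29.74 mm.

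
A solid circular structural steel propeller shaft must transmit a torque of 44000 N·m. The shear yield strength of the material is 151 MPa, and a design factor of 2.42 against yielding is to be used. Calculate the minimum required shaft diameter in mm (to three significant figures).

d = 153 mm

Allowable shear stress τ_allow = 151/2.42 = 62.40 MPa.
For a solid shaft τ = 16T/(πd³), so d³ = 16T/(π τ_allow) = 16×4.4000×10^7/(π×62.40) = 3.591×10^6 mm³.
d = (3.591×10^6)^(1/3) = 153.1 mm.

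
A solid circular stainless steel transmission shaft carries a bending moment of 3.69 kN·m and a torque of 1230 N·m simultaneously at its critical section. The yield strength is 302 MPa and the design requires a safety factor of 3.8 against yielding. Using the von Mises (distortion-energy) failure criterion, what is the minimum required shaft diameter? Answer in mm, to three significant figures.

σ_allow = σ_y/n = 302/3.8 = 79.47 MPa.
For a solid shaft σ_b = 32M/(πd³) and τ = 16T/(πd³), so the von Mises stress is σ' = (16/πd³)·√(4M²+3T²).
√(4M²+3T²) = √(4×(3.690×10^6)² + 3×(1.230×10^6)²) = 7.681×10^6 N·mm.
d³ = 16×7.681×10^6/(π×79.47) = 492200 mm³.
d = 78.96 mm.

d = 79.0 mm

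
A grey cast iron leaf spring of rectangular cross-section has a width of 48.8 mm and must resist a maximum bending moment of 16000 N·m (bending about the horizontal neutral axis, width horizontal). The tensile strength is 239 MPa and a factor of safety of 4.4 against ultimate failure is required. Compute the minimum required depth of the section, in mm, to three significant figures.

h = 190 mm

σ_allow = 239/4.4 = 54.32 MPa.
For a rectangular section σ = 6M/(bh²), so h² = 6M/(b σ_allow) = 6×1.6000×10^7/(48.8×54.32) = 36220 mm².
h = 190.3 mm.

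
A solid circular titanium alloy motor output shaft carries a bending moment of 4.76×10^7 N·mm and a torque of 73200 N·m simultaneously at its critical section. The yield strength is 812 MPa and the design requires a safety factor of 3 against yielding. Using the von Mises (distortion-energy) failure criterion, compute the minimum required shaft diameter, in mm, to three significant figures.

d = 144 mm

σ_allow = σ_y/n = 812/3 = 270.7 MPa.
For a solid shaft σ_b = 32M/(πd³) and τ = 16T/(πd³), so the von Mises stress is σ' = (16/πd³)·√(4M²+3T²).
√(4M²+3T²) = √(4×(4.760×10^7)² + 3×(7.320×10^7)²) = 1.585×10^8 N·mm.
d³ = 16×1.585×10^8/(π×270.7) = 2.983×10^6 mm³.
d = 144.0 mm.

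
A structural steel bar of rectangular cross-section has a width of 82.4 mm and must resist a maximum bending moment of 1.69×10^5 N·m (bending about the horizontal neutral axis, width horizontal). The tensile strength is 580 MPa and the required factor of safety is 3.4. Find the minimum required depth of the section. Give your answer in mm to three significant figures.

σ_allow = 580/3.4 = 170.6 MPa.
For a rectangular section σ = 6M/(bh²), so h² = 6M/(b σ_allow) = 6×1.6900×10^8/(82.4×170.6) = 72140 mm².
h = 268.6 mm.

h = 269 mm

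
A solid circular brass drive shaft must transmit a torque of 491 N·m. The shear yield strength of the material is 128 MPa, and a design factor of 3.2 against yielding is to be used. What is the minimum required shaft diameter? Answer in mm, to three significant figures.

Allowable shear stress τ_allow = 128/3.2 = 40.00 MPa.
For a solid shaft τ = 16T/(πd³), so d³ = 16T/(π τ_allow) = 16×491000/(π×40.00) = 62520 mm³.
d = (62520)^(1/3) = 39.69 mm.

d = 39.7 mm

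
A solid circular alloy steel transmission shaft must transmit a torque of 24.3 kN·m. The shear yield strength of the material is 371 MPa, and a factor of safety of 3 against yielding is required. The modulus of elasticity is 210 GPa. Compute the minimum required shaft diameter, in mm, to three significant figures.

Allowable shear stress τ_allow = 371/3 = 123.7 MPa.
For a solid shaft τ = 16T/(πd³), so d³ = 16T/(π τ_allow) = 16×2.4300×10^7/(π×123.7) = 1.001×10^6 mm³.
d = (1.001×10^6)^(1/3) = 100.0 mm.

d = 100 mm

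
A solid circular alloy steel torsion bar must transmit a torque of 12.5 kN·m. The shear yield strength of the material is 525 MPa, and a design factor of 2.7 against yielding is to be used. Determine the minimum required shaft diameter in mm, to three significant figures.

d = 68.9 mm

Allowable shear stress τ_allow = 525/2.7 = 194.4 MPa.
For a solid shaft τ = 16T/(πd³), so d³ = 16T/(π τ_allow) = 16×1.2500×10^7/(π×194.4) = 327400 mm³.
d = (327400)^(1/3) = 68.92 mm.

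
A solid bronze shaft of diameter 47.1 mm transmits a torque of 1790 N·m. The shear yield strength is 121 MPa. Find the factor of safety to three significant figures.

τ = 16T/(πd³) = 16×1790000/(π×47.1³) = 87.25 MPa.
n = τ_limit/τ = 121/87.25 = 1.387.

n = 1.39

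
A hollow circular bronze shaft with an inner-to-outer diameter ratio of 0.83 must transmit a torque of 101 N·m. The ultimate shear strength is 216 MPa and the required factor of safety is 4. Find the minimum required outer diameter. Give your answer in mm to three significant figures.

τ_allow = 216/4 = 54.00 MPa.
For a hollow shaft τ = 16T/[πd_o³(1−k⁴)] with k = 0.83, so 1−k⁴ = 0.5254.
d_o³ = 16T/[π τ_allow (1−k⁴)] = 16×101000/(π×54.00×0.5254) = 18130 mm³.
d_o = 26.27 mm.

d_o = 26.3 mm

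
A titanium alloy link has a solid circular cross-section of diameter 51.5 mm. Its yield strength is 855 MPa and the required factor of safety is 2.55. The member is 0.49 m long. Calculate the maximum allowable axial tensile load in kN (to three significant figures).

σ_allow = 855/2.55 = 335.3 MPa.
A = πd²/4 = π×51.5²/4 = 2083 mm².
F_allow = σ_allow × A = 335.3×2083 = 698400 N.

F_allow = 698 kN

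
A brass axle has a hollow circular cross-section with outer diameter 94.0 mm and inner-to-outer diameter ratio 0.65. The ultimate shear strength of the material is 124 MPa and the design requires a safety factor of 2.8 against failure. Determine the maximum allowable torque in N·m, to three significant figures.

T_allow = 5930 N·m

τ_allow = 124/2.8 = 44.29 MPa.
For a hollow shaft T_allow = τ_allow·πd_o³(1−k⁴)/16 with 1−k⁴ = 0.8215, so πd_o³(1−k⁴)/16 = 134000 mm³.
T_allow = 44.29×134000 = 5.933×10^6 N·mm = 5933 N·m.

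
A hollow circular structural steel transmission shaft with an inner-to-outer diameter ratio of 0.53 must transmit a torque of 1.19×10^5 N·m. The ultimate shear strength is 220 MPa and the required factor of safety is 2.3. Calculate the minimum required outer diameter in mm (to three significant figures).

d_o = 190 mm

τ_allow = 220/2.3 = 95.65 MPa.
For a hollow shaft τ = 16T/[πd_o³(1−k⁴)] with k = 0.53, so 1−k⁴ = 0.9211.
d_o³ = 16T/[π τ_allow (1−k⁴)] = 16×1.1900×10^8/(π×95.65×0.9211) = 6.879×10^6 mm³.
d_o = 190.2 mm.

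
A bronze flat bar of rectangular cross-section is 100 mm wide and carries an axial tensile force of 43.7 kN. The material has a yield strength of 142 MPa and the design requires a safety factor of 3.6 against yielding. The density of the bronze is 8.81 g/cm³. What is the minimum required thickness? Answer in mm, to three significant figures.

σ_allow = 142/3.6 = 39.44 MPa.
Required area A = F/σ_allow = 43700/39.44 = 1108 mm².
t = A/w = 1108/100 = 11.08 mm.

t = 11.1 mm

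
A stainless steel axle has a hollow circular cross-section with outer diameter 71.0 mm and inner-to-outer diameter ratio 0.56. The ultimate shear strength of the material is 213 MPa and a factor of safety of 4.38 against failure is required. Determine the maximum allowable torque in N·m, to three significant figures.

T_allow = 3080 N·m

τ_allow = 213/4.38 = 48.63 MPa.
For a hollow shaft T_allow = τ_allow·πd_o³(1−k⁴)/16 with 1−k⁴ = 0.9017, so πd_o³(1−k⁴)/16 = 63360 mm³.
T_allow = 48.63×63360 = 3.081×10^6 N·mm = 3081 N·m.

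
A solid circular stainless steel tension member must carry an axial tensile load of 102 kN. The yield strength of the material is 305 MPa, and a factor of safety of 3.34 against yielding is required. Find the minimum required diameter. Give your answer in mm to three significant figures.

Allowable stress σ_allow = 305/3.34 = 91.32 MPa.
Required area A = F/σ_allow = 102000/91.32 = 1117 mm².
A = πd²/4 → d = √(4A/π) = 37.71 mm.

d = 37.7 mm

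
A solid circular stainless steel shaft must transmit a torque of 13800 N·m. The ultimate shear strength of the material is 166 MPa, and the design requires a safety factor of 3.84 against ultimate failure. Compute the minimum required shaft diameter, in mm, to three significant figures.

d = 118 mm

Allowable shear stress τ_allow = 166/3.84 = 43.23 MPa.
For a solid shaft τ = 16T/(πd³), so d³ = 16T/(π τ_allow) = 16×1.3800×10^7/(π×43.23) = 1.626×10^6 mm³.
d = (1.626×10^6)^(1/3) = 117.6 mm.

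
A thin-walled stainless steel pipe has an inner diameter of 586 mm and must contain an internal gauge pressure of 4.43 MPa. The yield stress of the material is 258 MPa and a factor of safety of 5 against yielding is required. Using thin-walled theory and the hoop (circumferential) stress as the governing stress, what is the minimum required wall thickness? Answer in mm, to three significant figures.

σ_allow = 258/5 = 51.60 MPa.
Hoop stress σ_h = pD/(2t), so t = pD/(2σ_allow) = 4.43×586/(2×51.60) = 25.15 mm.

t = 25.2 mm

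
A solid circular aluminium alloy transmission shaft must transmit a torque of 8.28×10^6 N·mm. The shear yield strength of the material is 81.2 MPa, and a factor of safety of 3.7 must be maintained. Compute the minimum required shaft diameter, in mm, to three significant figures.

Allowable shear stress τ_allow = 81.2/3.7 = 21.95 MPa.
For a solid shaft τ = 16T/(πd³), so d³ = 16T/(π τ_allow) = 16×8280000/(π×21.95) = 1.922×10^6 mm³.
d = (1.922×10^6)^(1/3) = 124.3 mm.

d = 124 mm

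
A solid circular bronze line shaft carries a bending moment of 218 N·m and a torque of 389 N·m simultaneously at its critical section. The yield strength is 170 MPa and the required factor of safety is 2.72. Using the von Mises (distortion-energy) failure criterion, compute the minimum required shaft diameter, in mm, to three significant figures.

σ_allow = σ_y/n = 170/2.72 = 62.50 MPa.
For a solid shaft σ_b = 32M/(πd³) and τ = 16T/(πd³), so the von Mises stress is σ' = (16/πd³)·√(4M²+3T²).
√(4M²+3T²) = √(4×(218000)² + 3×(389000)²) = 802500 N·mm.
d³ = 16×802500/(π×62.50) = 65400 mm³.
d = 40.29 mm.

d = 40.3 mm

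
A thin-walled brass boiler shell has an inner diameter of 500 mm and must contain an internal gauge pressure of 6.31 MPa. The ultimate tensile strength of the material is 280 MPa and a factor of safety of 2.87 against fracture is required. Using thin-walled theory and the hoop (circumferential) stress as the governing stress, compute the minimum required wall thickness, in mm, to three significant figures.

t = 16.2 mm

σ_allow = 280/2.87 = 97.56 MPa.
Hoop stress σ_h = pD/(2t), so t = pD/(2σ_allow) = 6.31×500/(2×97.56) = 16.17 mm.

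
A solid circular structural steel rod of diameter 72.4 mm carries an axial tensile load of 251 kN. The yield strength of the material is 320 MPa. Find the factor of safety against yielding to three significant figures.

n = 5.25

A = πd²/4 = 4117 mm².
σ = F/A = 251000/4117 = 60.97 MPa.
n = 320/60.97 = 5.249.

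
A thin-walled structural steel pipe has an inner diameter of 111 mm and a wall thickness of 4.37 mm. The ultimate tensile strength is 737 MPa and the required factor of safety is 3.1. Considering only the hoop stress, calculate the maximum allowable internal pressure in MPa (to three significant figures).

σ_allow = 737/3.1 = 237.7 MPa.
σ_h = pD/(2t) → p_allow = 2σ_allow t/D = 2×237.7×4.37/111 = 18.72 MPa.

p_allow = 18.7 MPa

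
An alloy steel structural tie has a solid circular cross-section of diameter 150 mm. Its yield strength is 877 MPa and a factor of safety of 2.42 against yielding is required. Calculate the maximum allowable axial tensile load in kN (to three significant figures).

σ_allow = 877/2.42 = 362.4 MPa.
A = πd²/4 = π×150²/4 = 17670 mm².
F_allow = σ_allow × A = 362.4×17670 = 6.404×10^6 N.

F_allow = 6400 kN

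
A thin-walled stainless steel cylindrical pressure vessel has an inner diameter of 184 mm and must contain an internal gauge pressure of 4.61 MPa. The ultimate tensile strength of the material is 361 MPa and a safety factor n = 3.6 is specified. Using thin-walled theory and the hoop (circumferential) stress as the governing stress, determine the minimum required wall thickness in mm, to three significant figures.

t = 4.23 mm

σ_allow = 361/3.6 = 100.3 MPa.
Hoop stress σ_h = pD/(2t), so t = pD/(2σ_allow) = 4.61×184/(2×100.3) = 4.229 mm.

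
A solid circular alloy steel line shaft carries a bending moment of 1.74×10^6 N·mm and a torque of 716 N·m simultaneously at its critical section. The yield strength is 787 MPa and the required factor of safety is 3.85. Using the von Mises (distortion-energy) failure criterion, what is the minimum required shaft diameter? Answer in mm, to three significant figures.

d = 45.2 mm

σ_allow = σ_y/n = 787/3.85 = 204.4 MPa.
For a solid shaft σ_b = 32M/(πd³) and τ = 16T/(πd³), so the von Mises stress is σ' = (16/πd³)·√(4M²+3T²).
√(4M²+3T²) = √(4×(1.740×10^6)² + 3×(716000)²) = 3.694×10^6 N·mm.
d³ = 16×3.694×10^6/(π×204.4) = 92040 mm³.
d = 45.15 mm.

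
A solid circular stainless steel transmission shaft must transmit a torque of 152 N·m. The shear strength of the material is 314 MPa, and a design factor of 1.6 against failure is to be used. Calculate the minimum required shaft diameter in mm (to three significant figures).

d = 15.8 mm

Allowable shear stress τ_allow = 314/1.6 = 196.2 MPa.
For a solid shaft τ = 16T/(πd³), so d³ = 16T/(π τ_allow) = 16×152000/(π×196.2) = 3945 mm³.
d = (3945)^(1/3) = 15.80 mm.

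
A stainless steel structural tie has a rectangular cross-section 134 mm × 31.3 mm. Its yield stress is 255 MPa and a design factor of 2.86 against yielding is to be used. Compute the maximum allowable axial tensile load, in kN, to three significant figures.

σ_allow = 255/2.86 = 89.16 MPa.
A = 134×31.3 = 4194 mm².
F_allow = σ_allow × A = 89.16×4194 = 374000 N.

F_allow = 374 kN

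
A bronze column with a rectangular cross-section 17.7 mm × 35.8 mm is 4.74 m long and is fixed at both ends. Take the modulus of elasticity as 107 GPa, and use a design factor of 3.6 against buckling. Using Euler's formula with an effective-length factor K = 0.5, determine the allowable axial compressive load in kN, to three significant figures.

Buckling occurs about the weak axis: I_min = h·b³/12 = 35.8×17.7³/12 = 16540 mm⁴ (b = 17.7 mm is the smaller dimension).
Effective length L_e = KL = 0.5×4.74 m = 2370 mm.
Euler critical load P_cr = π²EI/L_e² = π²×107000×16540/2370² = 3110 N.
P_allow = P_cr/n = 3110/3.6 = 864.0 N.

P_allow = 0.864 kN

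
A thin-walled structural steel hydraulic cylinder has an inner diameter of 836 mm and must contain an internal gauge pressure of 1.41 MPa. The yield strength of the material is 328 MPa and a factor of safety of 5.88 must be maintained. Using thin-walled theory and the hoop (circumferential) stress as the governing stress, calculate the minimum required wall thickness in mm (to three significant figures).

σ_allow = 328/5.88 = 55.78 MPa.
Hoop stress σ_h = pD/(2t), so t = pD/(2σ_allow) = 1.41×836/(2×55.78) = 10.57 mm.

t = 10.6 mm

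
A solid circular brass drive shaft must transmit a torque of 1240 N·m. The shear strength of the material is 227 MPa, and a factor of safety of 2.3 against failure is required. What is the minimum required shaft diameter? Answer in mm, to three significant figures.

d = 40.0 mm

Allowable shear stress τ_allow = 227/2.3 = 98.70 MPa.
For a solid shaft τ = 16T/(πd³), so d³ = 16T/(π τ_allow) = 16×1240000/(π×98.70) = 63990 mm³.
d = (63990)^(1/3) = 40.00 mm.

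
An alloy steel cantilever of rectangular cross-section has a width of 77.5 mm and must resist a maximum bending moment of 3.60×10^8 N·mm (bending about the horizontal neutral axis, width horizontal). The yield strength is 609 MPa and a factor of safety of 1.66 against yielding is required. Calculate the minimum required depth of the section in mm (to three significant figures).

h = 276 mm

σ_allow = 609/1.66 = 366.9 MPa.
For a rectangular section σ = 6M/(bh²), so h² = 6M/(b σ_allow) = 6×3.6000×10^8/(77.5×366.9) = 75970 mm².
h = 275.6 mm.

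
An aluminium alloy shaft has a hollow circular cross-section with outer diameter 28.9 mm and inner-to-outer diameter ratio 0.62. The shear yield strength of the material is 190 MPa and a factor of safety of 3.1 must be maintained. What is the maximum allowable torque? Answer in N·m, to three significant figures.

T_allow = 248 N·m

τ_allow = 190/3.1 = 61.29 MPa.
For a hollow shaft T_allow = τ_allow·πd_o³(1−k⁴)/16 with 1−k⁴ = 0.8522, so πd_o³(1−k⁴)/16 = 4039 mm³.
T_allow = 61.29×4039 = 247600 N·mm = 247.6 N·m.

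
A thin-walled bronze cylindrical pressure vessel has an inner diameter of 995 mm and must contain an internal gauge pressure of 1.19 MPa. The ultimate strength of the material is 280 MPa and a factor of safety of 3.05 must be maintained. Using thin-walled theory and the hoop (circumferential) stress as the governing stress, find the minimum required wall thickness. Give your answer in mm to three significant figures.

t = 6.45 mm

σ_allow = 280/3.05 = 91.80 MPa.
Hoop stress σ_h = pD/(2t), so t = pD/(2σ_allow) = 1.19×995/(2×91.80) = 6.449 mm.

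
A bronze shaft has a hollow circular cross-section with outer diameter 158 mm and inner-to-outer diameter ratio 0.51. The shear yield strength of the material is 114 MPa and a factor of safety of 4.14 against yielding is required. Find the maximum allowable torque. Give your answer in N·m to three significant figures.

τ_allow = 114/4.14 = 27.54 MPa.
For a hollow shaft T_allow = τ_allow·πd_o³(1−k⁴)/16 with 1−k⁴ = 0.9323, so πd_o³(1−k⁴)/16 = 722100 mm³.
T_allow = 27.54×722100 = 1.988×10^7 N·mm = 19880 N·m.

T_allow = 19900 N·m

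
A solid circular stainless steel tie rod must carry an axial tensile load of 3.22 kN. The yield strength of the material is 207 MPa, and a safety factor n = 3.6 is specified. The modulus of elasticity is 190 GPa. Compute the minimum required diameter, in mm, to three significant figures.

Allowable stress σ_allow = 207/3.6 = 57.50 MPa.
Required area A = F/σ_allow = 3220.0/57.50 = 56.00 mm².
A = πd²/4 → d = √(4A/π) = 8.444 mm.

d = 8.44 mm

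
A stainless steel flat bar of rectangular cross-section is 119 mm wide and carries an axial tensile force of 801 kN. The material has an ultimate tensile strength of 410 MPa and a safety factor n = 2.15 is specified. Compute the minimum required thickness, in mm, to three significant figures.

t = 35.3 mm

σ_allow = 410/2.15 = 190.7 MPa.
Required area A = F/σ_allow = 801000/190.7 = 4200 mm².
t = A/w = 4200/119 = 35.30 mm.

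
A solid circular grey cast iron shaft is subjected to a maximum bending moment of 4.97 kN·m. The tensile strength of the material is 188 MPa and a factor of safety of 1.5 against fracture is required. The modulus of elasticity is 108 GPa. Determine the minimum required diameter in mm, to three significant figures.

σ_allow = 188/1.5 = 125.3 MPa.
For a solid circular section σ = 32M/(πd³), so d³ = 32M/(π σ_allow) = 32×4970000/(π×125.3) = 403900 mm³.
d = 73.92 mm.

d = 73.9 mm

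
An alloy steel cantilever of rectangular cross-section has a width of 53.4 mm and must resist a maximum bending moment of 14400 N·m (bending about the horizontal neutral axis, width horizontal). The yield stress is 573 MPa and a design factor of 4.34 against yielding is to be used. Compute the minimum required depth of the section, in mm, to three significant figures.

h = 111 mm

σ_allow = 573/4.34 = 132.0 MPa.
For a rectangular section σ = 6M/(bh²), so h² = 6M/(b σ_allow) = 6×1.4400×10^7/(53.4×132.0) = 12250 mm².
h = 110.7 mm.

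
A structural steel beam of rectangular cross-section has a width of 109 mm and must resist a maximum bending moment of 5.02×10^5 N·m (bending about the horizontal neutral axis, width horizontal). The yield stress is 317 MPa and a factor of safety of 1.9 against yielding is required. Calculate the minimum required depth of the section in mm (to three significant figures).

σ_allow = 317/1.9 = 166.8 MPa.
For a rectangular section σ = 6M/(bh²), so h² = 6M/(b σ_allow) = 6×5.0200×10^8/(109×166.8) = 165600 mm².
h = 407.0 mm.

h = 407 mm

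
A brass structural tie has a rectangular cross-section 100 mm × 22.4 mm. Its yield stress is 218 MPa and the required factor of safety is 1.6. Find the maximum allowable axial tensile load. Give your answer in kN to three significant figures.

σ_allow = 218/1.6 = 136.2 MPa.
A = 100×22.4 = 2240 mm².
F_allow = σ_allow × A = 136.2×2240 = 305200 N.

F_allow = 305 kN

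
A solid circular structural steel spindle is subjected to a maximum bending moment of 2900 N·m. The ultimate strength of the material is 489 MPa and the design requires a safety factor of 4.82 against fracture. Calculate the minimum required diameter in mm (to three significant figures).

d = 66.3 mm

σ_allow = 489/4.82 = 101.5 MPa.
For a solid circular section σ = 32M/(πd³), so d³ = 32M/(π σ_allow) = 32×2900000/(π×101.5) = 291200 mm³.
d = 66.28 mm.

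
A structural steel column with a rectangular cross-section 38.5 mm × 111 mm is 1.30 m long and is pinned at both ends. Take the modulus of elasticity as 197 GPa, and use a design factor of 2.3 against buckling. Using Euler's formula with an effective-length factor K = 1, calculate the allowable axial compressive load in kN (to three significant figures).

Buckling occurs about the weak axis: I_min = h·b³/12 = 111×38.5³/12 = 527900 mm⁴ (b = 38.5 mm is the smaller dimension).
Effective length L_e = KL = 1×1.30 m = 1300 mm.
Euler critical load P_cr = π²EI/L_e² = π²×197000×527900/1300² = 607300 N.
P_allow = P_cr/n = 607300/2.3 = 264000 N.

P_allow = 264 kN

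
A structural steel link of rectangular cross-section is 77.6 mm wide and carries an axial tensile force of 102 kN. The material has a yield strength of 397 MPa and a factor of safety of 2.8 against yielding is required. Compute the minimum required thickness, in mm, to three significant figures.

t = 9.27 mm

σ_allow = 397/2.8 = 141.8 MPa.
Required area A = F/σ_allow = 102000/141.8 = 719.4 mm².
t = A/w = 719.4/77.6 = 9.271 mm.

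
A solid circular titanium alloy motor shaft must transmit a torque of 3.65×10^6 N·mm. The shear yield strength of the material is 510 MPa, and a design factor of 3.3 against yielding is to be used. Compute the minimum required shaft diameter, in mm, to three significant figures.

d = 49.4 mm

Allowable shear stress τ_allow = 510/3.3 = 154.5 MPa.
For a solid shaft τ = 16T/(πd³), so d³ = 16T/(π τ_allow) = 16×3650000/(π×154.5) = 120300 mm³.
d = (120300)^(1/3) = 49.36 mm.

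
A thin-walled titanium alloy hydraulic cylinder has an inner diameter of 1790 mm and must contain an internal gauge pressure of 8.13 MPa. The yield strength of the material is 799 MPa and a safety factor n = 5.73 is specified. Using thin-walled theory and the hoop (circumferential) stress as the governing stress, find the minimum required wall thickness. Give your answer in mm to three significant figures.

σ_allow = 799/5.73 = 139.4 MPa.
Hoop stress σ_h = pD/(2t), so t = pD/(2σ_allow) = 8.13×1790/(2×139.4) = 52.18 mm.

t = 52.2 mm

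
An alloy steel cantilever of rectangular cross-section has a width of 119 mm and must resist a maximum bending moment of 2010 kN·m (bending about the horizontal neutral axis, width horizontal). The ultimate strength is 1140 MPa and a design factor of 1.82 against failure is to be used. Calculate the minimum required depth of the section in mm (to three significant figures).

σ_allow = 1140/1.82 = 626.4 MPa.
For a rectangular section σ = 6M/(bh²), so h² = 6M/(b σ_allow) = 6×2.0100×10^9/(119×626.4) = 161800 mm².
h = 402.2 mm.

h = 402 mm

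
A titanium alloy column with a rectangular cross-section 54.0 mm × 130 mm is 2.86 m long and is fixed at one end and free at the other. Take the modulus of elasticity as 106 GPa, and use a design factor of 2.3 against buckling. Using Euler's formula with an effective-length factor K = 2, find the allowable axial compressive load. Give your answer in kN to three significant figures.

P_allow = 23.7 kN

Buckling occurs about the weak axis: I_min = h·b³/12 = 130×54.0³/12 = 1.706×10^6 mm⁴ (b = 54.0 mm is the smaller dimension).
Effective length L_e = KL = 2×2.86 m = 5720 mm.
Euler critical load P_cr = π²EI/L_e² = π²×106000×1.706×10^6/5720² = 54550 N.
P_allow = P_cr/n = 54550/2.3 = 23720 N.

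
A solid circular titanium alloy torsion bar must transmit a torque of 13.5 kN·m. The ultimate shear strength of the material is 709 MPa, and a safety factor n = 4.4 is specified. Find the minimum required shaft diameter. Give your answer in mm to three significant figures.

d = 75.3 mm

Allowable shear stress τ_allow = 709/4.4 = 161.1 MPa.
For a solid shaft τ = 16T/(πd³), so d³ = 16T/(π τ_allow) = 16×1.3500×10^7/(π×161.1) = 426700 mm³.
d = (426700)^(1/3) = 75.28 mm.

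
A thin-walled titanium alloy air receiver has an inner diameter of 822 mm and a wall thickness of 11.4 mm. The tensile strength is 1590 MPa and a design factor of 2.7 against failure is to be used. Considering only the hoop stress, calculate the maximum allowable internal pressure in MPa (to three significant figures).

σ_allow = 1590/2.7 = 588.9 MPa.
σ_h = pD/(2t) → p_allow = 2σ_allow t/D = 2×588.9×11.4/822 = 16.33 MPa.

p_allow = 16.3 MPa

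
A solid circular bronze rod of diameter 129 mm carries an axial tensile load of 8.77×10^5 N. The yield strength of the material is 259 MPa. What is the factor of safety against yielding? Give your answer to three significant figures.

A = πd²/4 = 13070 mm².
σ = F/A = 877000/13070 = 67.10 MPa.
n = 259/67.10 = 3.860.

n = 3.86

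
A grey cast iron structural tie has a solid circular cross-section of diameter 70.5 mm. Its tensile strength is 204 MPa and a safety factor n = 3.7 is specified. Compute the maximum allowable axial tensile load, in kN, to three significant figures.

F_allow = 215 kN

σ_allow = 204/3.7 = 55.14 MPa.
A = πd²/4 = π×70.5²/4 = 3904 mm².
F_allow = σ_allow × A = 55.14×3904 = 215200 N.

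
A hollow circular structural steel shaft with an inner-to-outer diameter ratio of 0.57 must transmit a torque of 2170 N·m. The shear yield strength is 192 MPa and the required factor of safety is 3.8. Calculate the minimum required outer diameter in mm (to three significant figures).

τ_allow = 192/3.8 = 50.53 MPa.
For a hollow shaft τ = 16T/[πd_o³(1−k⁴)] with k = 0.57, so 1−k⁴ = 0.8944.
d_o³ = 16T/[π τ_allow (1−k⁴)] = 16×2170000/(π×50.53×0.8944) = 244500 mm³.
d_o = 62.53 mm.

d_o = 62.5 mm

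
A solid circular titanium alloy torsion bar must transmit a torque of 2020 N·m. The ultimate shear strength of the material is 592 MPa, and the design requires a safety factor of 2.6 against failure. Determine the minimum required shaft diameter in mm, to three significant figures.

d = 35.6 mm

Allowable shear stress τ_allow = 592/2.6 = 227.7 MPa.
For a solid shaft τ = 16T/(πd³), so d³ = 16T/(π τ_allow) = 16×2020000/(π×227.7) = 45180 mm³.
d = (45180)^(1/3) = 35.62 mm.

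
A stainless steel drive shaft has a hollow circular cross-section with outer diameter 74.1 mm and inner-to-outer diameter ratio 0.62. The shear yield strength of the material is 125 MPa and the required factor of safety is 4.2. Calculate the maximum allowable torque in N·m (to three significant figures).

τ_allow = 125/4.2 = 29.76 MPa.
For a hollow shaft T_allow = τ_allow·πd_o³(1−k⁴)/16 with 1−k⁴ = 0.8522, so πd_o³(1−k⁴)/16 = 68080 mm³.
T_allow = 29.76×68080 = 2.026×10^6 N·mm = 2026 N·m.

T_allow = 2030 N·m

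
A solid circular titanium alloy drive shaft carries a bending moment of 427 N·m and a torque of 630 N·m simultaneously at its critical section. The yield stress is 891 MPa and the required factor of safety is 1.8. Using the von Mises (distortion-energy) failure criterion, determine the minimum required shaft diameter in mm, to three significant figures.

σ_allow = σ_y/n = 891/1.8 = 495.0 MPa.
For a solid shaft σ_b = 32M/(πd³) and τ = 16T/(πd³), so the von Mises stress is σ' = (16/πd³)·√(4M²+3T²).
√(4M²+3T²) = √(4×(427000)² + 3×(630000)²) = 1.386×10^6 N·mm.
d³ = 16×1.386×10^6/(π×495.0) = 14260 mm³.
d = 24.25 mm.

d = 24.2 mm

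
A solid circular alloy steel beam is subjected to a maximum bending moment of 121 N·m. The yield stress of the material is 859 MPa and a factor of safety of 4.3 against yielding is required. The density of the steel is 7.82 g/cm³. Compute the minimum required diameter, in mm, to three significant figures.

σ_allow = 859/4.3 = 199.8 MPa.
For a solid circular section σ = 32M/(πd³), so d³ = 32M/(π σ_allow) = 32×121000/(π×199.8) = 6170 mm³.
d = 18.34 mm.

d = 18.3 mm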